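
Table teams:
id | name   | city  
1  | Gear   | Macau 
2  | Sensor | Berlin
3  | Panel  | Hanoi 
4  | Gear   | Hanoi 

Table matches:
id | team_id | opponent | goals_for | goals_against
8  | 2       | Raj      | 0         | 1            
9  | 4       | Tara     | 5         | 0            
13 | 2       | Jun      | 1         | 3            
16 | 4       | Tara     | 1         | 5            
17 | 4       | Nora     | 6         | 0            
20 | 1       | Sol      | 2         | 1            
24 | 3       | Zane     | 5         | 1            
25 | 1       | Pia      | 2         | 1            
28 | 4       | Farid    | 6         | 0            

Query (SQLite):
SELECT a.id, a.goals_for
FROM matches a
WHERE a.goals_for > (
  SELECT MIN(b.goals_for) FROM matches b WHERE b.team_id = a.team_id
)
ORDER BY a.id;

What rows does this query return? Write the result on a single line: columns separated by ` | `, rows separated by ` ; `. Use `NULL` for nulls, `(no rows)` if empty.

9 | 5 ; 13 | 1 ; 17 | 6 ; 28 | 6

For each matches row a, compute MIN(goals_for) over rows sharing a.team_id.
Keep row a if a.goals_for > that per-group MIN.
  team_id=1: MIN(goals_for) = 2
  team_id=2: MIN(goals_for) = 0
  team_id=3: MIN(goals_for) = 5
  team_id=4: MIN(goals_for) = 1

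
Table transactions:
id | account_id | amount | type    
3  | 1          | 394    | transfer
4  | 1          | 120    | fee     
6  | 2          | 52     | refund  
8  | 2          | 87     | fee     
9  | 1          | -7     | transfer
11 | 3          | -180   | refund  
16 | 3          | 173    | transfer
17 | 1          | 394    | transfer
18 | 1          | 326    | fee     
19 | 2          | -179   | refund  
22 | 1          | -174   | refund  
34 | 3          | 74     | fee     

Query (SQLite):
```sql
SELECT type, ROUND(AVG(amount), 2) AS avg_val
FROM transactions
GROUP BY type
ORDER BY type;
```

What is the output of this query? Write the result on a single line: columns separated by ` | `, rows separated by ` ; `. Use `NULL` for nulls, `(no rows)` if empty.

fee | 151.75 ; refund | -120.25 ; transfer | 238.5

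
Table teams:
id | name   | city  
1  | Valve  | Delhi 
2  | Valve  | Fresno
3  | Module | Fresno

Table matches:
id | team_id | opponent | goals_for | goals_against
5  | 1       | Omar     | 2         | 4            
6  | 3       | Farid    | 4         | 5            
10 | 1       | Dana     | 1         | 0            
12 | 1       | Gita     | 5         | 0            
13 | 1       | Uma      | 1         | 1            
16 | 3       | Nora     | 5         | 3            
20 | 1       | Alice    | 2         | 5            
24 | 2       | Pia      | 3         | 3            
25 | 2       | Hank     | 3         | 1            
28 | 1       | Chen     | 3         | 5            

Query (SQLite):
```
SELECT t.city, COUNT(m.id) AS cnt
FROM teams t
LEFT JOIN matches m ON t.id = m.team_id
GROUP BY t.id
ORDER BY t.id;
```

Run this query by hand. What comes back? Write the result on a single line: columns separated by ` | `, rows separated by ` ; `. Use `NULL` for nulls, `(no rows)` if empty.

LEFT JOIN keeps every teams row; unmatched ones get NULL for matches columns.
Group by teams.id and compute COUNT(m.id). COUNT(col) of an all-NULL group is 0.
  1: ids {5, 10, 12, 13, 20, 28} → COUNT(m.id)=6
  2: ids {24, 25} → COUNT(m.id)=2
  3: ids {6, 16} → COUNT(m.id)=2

Delhi | 6 ; Fresno | 2 ; Fresno | 2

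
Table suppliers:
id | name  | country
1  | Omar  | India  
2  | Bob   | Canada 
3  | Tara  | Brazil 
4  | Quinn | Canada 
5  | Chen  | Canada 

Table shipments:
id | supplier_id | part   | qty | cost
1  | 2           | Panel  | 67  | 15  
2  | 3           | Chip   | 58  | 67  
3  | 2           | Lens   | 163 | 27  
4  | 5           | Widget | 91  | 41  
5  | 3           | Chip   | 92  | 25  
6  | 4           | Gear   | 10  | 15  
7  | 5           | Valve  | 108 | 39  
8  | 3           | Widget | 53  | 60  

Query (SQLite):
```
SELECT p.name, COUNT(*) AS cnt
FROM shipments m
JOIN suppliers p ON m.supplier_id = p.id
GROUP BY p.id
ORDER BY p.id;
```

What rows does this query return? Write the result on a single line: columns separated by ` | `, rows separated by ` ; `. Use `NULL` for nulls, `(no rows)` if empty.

Bob | 2 ; Tara | 3 ; Quinn | 1 ; Chen | 2

Join each shipments row to its suppliers via supplier_id.
Group joined rows by suppliers.id; compute COUNT(*) per group.
  2: ids {1, 3} → COUNT(*)=2
  3: ids {2, 5, 8} → COUNT(*)=3
  4: ids {6} → COUNT(*)=1
  5: ids {4, 7} → COUNT(*)=2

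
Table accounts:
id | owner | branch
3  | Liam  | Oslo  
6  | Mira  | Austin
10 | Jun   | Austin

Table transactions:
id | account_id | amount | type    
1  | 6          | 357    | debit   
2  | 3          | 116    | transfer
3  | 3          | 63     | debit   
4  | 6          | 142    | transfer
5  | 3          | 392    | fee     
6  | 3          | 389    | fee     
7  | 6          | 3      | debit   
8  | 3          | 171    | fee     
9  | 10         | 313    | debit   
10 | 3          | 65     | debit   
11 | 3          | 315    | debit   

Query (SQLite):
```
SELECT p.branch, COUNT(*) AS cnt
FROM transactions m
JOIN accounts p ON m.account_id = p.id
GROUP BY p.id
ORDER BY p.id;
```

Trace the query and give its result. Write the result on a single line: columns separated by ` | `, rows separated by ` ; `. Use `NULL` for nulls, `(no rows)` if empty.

Oslo | 7 ; Austin | 3 ; Austin | 1

Join each transactions row to its accounts via account_id.
Group joined rows by accounts.id; compute COUNT(*) per group.
  3: ids {2, 3, 5, 6, 8, 10, 11} → COUNT(*)=7
  6: ids {1, 4, 7} → COUNT(*)=3
  10: ids {9} → COUNT(*)=1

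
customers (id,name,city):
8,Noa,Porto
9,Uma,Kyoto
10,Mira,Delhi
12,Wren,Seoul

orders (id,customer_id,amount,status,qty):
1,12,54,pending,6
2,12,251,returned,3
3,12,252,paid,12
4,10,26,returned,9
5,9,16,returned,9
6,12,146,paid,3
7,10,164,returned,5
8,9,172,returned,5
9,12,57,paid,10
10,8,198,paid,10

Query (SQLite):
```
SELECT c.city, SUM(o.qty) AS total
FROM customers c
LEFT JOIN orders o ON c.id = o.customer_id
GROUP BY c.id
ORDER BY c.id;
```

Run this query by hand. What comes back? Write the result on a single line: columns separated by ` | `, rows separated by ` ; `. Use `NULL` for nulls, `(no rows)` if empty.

LEFT JOIN keeps every customers row; unmatched ones get NULL for orders columns.
Group by customers.id and compute SUM(o.qty). SUM over an all-NULL group is NULL.
  8: ids {10} → SUM(o.qty)=10
  9: ids {5, 8} → SUM(o.qty)=14
  10: ids {4, 7} → SUM(o.qty)=14
  12: ids {1, 2, 3, 6, 9} → SUM(o.qty)=34

Porto | 10 ; Kyoto | 14 ; Delhi | 14 ; Seoul | 34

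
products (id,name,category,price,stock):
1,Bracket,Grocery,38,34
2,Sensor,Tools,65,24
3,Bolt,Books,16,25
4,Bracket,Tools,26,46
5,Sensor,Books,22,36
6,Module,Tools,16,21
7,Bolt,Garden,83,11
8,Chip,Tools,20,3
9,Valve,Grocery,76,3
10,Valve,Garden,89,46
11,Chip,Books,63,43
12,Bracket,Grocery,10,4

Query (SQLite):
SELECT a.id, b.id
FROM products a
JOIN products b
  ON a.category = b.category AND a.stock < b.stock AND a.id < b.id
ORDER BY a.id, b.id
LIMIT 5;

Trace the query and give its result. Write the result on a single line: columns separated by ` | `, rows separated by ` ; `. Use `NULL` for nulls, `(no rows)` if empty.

Pairs (a,b) with same category, a.stock < b.stock, a.id < b.id.
category groups: Books:{3,5,11} Garden:{7,10} Grocery:{1,9,12} Tools:{2,4,6,8}
Ordered by (a.id, b.id); first 5.

2 | 4 ; 3 | 5 ; 3 | 11 ; 5 | 11 ; 7 | 10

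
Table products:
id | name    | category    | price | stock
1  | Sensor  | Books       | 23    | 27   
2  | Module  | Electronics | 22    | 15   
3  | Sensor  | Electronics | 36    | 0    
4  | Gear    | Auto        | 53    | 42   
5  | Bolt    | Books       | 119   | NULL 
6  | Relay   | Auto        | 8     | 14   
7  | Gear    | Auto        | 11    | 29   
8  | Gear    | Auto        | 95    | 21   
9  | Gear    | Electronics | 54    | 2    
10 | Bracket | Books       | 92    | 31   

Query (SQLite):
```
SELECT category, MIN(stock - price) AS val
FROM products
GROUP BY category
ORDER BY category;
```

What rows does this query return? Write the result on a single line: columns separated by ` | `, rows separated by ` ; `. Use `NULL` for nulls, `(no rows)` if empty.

Auto | -74 ; Books | -61 ; Electronics | -52

For each row compute stock - price.
Group by category; take MIN of the expression per group.
  Auto: ids {4, 6, 7, 8} → MIN(stock - price)=-74
  Books: ids {1, 5, 10} → MIN(stock - price)=-61
  Electronics: ids {2, 3, 9} → MIN(stock - price)=-52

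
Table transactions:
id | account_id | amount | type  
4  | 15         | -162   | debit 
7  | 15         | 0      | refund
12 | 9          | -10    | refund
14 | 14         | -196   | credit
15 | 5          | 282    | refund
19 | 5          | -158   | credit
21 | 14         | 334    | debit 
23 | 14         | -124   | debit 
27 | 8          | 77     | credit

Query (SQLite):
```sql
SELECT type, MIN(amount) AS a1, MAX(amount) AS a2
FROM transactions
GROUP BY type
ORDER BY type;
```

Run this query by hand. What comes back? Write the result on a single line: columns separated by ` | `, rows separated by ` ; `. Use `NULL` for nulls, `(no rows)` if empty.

Group transactions by type.
Per group compute: MIN(amount), MAX(amount).
  credit: ids {14, 19, 27} → MIN(amount)=-196, MAX(amount)=77
  debit: ids {4, 21, 23} → MIN(amount)=-162, MAX(amount)=334
  refund: ids {7, 12, 15} → MIN(amount)=-10, MAX(amount)=282

credit | -196 | 77 ; debit | -162 | 334 ; refund | -10 | 282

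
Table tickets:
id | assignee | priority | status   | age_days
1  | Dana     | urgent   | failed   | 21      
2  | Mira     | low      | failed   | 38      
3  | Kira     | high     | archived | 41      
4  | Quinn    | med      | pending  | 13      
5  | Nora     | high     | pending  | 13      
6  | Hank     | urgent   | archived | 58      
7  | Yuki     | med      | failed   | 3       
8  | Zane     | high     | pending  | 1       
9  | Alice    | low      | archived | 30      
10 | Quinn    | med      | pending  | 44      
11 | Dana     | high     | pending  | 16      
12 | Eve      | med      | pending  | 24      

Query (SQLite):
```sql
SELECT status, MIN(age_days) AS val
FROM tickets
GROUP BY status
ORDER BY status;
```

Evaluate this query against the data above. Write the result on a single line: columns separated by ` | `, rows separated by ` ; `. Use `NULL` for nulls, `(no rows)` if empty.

archived | 30 ; failed | 3 ; pending | 1

Partition tickets by status; compute MIN(age_days) within each group.
  archived: ids {3, 6, 9} → MIN(age_days)=30
  failed: ids {1, 2, 7} → MIN(age_days)=3
  pending: ids {4, 5, 8, 10, 11, 12} → MIN(age_days)=1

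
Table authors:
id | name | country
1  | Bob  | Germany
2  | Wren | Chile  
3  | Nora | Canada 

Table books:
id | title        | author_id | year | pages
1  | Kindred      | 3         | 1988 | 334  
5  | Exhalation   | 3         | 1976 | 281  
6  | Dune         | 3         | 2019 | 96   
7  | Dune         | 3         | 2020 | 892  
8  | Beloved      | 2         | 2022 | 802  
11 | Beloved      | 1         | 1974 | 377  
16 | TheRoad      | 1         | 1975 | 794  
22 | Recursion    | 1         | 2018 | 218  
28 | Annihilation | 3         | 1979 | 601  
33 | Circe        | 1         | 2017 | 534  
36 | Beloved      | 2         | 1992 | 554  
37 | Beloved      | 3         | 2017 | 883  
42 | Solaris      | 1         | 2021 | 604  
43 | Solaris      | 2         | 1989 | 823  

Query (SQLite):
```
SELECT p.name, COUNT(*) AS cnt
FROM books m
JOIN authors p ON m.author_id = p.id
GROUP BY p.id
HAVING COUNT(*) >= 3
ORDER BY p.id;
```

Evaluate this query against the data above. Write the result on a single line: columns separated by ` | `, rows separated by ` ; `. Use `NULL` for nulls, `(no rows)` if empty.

Bob | 5 ; Wren | 3 ; Nora | 6

Join each books row to its authors via author_id.
Group joined rows by authors.id; compute COUNT(*) per group.
HAVING: keep groups with count ≥ 3.
  1: ids {11, 16, 22, 33, 42} → COUNT(*)=5
  2: ids {8, 36, 43} → COUNT(*)=3
  3: ids {1, 5, 6, 7, 28, 37} → COUNT(*)=6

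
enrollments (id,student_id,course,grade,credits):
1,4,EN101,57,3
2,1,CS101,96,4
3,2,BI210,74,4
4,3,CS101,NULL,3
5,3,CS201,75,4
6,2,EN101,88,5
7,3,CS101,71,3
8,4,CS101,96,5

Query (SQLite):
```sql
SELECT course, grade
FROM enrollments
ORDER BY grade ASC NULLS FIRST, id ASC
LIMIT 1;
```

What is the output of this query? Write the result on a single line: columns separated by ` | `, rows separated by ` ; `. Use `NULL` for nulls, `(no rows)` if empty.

CS101 | NULL

Sort by grade asc, tiebreak id asc: (NULL, id=4), (57, id=1), (71, id=7), (74, id=3) …. Take first 1.
NULLS FIRST: NULL grade rows go before all non-NULL rows (among themselves ordered by id asc).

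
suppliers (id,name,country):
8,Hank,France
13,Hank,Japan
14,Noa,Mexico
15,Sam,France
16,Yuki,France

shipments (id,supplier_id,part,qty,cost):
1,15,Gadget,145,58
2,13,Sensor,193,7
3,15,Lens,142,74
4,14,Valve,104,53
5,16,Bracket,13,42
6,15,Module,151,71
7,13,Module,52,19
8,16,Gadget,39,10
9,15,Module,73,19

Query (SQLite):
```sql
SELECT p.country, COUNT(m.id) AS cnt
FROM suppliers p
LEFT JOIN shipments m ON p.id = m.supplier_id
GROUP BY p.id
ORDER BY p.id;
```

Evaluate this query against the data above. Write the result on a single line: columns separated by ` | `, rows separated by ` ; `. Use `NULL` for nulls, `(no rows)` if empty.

LEFT JOIN keeps every suppliers row; unmatched ones get NULL for shipments columns.
Group by suppliers.id and compute COUNT(m.id). COUNT(col) of an all-NULL group is 0.
  8: ids {—} → COUNT(m.id)=0
  13: ids {2, 7} → COUNT(m.id)=2
  14: ids {4} → COUNT(m.id)=1
  15: ids {1, 3, 6, 9} → COUNT(m.id)=4
  16: ids {5, 8} → COUNT(m.id)=2

France | 0 ; Japan | 2 ; Mexico | 1 ; France | 4 ; France | 2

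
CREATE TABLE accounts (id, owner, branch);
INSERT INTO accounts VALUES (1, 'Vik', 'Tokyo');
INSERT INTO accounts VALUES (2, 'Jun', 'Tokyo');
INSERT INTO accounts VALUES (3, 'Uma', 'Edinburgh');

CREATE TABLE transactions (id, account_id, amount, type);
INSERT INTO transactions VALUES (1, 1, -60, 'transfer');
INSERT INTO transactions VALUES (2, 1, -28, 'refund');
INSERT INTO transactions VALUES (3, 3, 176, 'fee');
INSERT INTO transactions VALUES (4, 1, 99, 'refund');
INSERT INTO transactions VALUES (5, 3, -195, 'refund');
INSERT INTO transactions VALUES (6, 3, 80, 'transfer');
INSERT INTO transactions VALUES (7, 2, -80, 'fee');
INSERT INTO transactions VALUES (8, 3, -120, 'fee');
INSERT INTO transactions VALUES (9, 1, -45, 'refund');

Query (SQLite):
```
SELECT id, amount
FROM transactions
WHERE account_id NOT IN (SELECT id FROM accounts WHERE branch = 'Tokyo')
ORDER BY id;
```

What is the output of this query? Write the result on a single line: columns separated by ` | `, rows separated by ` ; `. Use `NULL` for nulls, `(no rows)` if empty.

Inner query: accounts.id where branch = 'Tokyo'.
Outer: keep transactions rows whose account_id is not in that set.
Inner query → {1, 2}

3 | 176 ; 5 | -195 ; 6 | 80 ; 8 | -120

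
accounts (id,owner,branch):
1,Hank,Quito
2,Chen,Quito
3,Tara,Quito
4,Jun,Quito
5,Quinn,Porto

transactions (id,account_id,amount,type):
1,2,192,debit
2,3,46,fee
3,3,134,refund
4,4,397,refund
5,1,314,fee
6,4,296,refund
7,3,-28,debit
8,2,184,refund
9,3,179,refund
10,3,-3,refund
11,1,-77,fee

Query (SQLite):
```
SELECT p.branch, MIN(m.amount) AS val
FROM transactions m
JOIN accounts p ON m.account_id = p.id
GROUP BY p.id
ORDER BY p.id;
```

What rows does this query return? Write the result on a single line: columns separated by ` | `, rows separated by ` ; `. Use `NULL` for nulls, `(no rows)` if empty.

Quito | -77 ; Quito | 184 ; Quito | -28 ; Quito | 296

Join each transactions row to its accounts via account_id.
Group joined rows by accounts.id; compute MIN(m.amount) per group.
  1: ids {5, 11} → MIN(m.amount)=-77
  2: ids {1, 8} → MIN(m.amount)=184
  3: ids {2, 3, 7, 9, 10} → MIN(m.amount)=-28
  4: ids {4, 6} → MIN(m.amount)=296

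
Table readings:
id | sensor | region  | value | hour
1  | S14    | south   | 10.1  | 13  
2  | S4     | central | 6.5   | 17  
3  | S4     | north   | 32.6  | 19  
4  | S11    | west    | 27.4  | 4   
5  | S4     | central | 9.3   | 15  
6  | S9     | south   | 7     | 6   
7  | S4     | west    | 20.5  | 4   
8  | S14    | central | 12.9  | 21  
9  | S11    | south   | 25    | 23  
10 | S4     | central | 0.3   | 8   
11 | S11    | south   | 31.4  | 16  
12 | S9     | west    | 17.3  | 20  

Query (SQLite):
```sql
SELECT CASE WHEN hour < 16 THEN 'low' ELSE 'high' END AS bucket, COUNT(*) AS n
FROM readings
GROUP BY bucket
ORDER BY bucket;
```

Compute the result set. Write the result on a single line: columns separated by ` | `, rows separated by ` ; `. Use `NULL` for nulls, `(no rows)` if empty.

Bucket rows by hour < 16 → 'low' else 'high'; count each bucket.

high | 6 ; low | 6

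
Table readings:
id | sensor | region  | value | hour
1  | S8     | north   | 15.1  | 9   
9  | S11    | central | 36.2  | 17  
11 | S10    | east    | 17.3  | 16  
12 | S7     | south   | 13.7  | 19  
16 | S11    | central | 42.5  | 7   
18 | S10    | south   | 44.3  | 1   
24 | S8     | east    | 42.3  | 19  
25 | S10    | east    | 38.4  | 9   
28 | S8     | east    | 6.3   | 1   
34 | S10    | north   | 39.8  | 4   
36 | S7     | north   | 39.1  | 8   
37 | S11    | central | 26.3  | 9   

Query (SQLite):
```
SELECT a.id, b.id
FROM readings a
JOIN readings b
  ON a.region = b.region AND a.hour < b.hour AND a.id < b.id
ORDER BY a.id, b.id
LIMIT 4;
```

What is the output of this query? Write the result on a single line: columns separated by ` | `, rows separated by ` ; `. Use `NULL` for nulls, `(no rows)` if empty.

11 | 24 ; 16 | 37 ; 34 | 36

Pairs (a,b) with same region, a.hour < b.hour, a.id < b.id.
region groups: central:{9,16,37} east:{11,24,25,28} north:{1,34,36} south:{12,18}
Ordered by (a.id, b.id); first 4.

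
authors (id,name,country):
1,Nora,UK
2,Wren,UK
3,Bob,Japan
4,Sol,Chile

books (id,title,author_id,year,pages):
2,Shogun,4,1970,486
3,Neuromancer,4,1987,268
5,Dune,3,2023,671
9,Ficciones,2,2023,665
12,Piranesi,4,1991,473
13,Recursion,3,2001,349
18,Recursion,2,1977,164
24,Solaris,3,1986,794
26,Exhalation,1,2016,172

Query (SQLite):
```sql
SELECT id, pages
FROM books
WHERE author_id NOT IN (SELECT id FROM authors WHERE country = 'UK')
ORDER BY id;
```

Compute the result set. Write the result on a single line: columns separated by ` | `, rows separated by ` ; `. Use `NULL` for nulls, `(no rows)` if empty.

Inner query: authors.id where country = 'UK'.
Outer: keep books rows whose author_id is not in that set.
Inner query → {1, 2}

2 | 486 ; 3 | 268 ; 5 | 671 ; 12 | 473 ; 13 | 349 ; 24 | 794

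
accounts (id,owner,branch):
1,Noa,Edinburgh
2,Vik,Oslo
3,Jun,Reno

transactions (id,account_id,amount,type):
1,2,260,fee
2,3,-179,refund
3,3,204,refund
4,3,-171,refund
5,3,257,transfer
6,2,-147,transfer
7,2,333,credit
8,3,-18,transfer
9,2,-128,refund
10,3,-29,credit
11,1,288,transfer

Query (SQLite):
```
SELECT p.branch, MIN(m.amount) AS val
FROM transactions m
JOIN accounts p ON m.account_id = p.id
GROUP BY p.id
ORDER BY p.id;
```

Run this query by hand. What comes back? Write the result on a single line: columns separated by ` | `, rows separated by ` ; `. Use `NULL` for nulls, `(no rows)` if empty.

Join each transactions row to its accounts via account_id.
Group joined rows by accounts.id; compute MIN(m.amount) per group.
  1: ids {11} → MIN(m.amount)=288
  2: ids {1, 6, 7, 9} → MIN(m.amount)=-147
  3: ids {2, 3, 4, 5, 8, 10} → MIN(m.amount)=-179

Edinburgh | 288 ; Oslo | -147 ; Reno | -179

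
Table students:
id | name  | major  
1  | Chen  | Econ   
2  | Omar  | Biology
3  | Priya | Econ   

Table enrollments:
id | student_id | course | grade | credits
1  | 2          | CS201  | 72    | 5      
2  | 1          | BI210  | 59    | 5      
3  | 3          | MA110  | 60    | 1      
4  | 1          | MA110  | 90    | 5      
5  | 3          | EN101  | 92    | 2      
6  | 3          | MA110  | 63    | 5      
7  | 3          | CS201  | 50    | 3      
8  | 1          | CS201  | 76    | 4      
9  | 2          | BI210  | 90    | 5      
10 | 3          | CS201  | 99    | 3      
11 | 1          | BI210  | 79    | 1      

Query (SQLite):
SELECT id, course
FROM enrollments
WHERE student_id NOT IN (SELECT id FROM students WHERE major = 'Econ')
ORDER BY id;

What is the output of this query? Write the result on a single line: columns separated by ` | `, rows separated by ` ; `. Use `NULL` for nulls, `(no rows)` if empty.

1 | CS201 ; 9 | BI210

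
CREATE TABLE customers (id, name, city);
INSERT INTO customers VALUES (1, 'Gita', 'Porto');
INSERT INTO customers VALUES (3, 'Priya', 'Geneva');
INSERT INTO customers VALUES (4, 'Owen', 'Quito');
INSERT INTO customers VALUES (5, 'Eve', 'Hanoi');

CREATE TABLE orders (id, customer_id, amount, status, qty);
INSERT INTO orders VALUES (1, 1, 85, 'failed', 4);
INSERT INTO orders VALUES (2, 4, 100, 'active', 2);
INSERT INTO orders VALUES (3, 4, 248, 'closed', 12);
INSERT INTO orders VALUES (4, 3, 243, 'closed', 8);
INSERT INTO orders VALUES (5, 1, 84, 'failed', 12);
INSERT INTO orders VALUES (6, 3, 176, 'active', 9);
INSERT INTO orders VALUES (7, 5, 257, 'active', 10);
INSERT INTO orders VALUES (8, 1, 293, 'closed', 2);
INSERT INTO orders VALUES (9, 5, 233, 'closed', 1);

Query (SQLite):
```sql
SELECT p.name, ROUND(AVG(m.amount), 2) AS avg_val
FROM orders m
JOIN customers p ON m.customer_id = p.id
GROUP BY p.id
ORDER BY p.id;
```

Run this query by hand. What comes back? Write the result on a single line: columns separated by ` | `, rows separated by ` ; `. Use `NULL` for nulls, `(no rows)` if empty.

Gita | 154 ; Priya | 209.5 ; Owen | 174 ; Eve | 245

Join each orders row to its customers via customer_id.
Group joined rows by customers.id; compute ROUND(AVG(m.amount), 2) per group.
  1: ids {1, 5, 8} → ROUND(AVG(m.amount), 2)=154
  3: ids {4, 6} → ROUND(AVG(m.amount), 2)=209.5
  4: ids {2, 3} → ROUND(AVG(m.amount), 2)=174
  5: ids {7, 9} → ROUND(AVG(m.amount), 2)=245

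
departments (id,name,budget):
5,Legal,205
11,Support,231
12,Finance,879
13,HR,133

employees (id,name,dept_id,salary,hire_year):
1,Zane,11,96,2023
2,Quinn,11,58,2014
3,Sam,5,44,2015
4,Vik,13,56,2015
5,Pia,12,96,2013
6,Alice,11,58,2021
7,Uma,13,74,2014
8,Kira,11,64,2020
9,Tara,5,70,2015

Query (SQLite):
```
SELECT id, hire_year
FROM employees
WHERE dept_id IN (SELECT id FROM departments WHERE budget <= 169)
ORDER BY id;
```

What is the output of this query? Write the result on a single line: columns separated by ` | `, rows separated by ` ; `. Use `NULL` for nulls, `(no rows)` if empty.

4 | 2015 ; 7 | 2014

Inner query: departments.id where budget <= 169.
Outer: keep employees rows whose dept_id is in that set.
Inner query → {13}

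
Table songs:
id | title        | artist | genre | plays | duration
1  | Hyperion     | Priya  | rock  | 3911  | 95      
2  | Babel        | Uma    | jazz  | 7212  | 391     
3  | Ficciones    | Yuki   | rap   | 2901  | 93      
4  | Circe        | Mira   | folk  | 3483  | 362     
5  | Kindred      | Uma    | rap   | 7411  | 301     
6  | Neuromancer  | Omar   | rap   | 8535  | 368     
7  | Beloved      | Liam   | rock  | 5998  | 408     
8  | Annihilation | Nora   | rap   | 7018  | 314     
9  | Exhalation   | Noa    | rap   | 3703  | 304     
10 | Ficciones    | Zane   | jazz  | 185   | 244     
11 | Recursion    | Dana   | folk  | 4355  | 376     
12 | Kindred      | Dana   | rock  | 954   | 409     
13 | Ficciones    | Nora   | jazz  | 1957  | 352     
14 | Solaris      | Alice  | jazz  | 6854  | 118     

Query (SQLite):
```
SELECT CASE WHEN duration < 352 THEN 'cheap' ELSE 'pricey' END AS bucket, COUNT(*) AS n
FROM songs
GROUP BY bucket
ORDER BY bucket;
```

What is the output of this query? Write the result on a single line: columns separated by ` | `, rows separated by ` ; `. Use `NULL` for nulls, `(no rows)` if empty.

cheap | 7 ; pricey | 7

Bucket rows by duration < 352 → 'cheap' else 'pricey'; count each bucket.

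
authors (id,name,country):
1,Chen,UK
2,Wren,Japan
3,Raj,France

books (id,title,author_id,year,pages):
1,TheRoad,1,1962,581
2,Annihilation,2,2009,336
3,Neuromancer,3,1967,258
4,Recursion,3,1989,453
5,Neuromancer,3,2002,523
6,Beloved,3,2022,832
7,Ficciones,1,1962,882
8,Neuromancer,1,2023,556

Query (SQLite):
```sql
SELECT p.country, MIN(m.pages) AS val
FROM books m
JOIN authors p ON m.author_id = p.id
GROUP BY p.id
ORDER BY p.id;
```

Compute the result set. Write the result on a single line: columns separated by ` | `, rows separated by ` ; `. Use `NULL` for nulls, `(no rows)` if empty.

UK | 556 ; Japan | 336 ; France | 258

Join each books row to its authors via author_id.
Group joined rows by authors.id; compute MIN(m.pages) per group.
  1: ids {1, 7, 8} → MIN(m.pages)=556
  2: ids {2} → MIN(m.pages)=336
  3: ids {3, 4, 5, 6} → MIN(m.pages)=258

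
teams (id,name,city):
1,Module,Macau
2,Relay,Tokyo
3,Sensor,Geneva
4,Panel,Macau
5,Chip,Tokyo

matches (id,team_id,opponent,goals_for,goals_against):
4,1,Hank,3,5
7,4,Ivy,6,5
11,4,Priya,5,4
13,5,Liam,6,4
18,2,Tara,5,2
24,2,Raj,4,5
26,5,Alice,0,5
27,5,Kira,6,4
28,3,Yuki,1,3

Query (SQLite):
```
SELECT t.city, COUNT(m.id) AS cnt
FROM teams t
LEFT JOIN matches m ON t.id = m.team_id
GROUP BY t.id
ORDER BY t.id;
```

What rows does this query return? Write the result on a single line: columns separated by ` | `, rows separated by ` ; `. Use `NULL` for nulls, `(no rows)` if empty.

Macau | 1 ; Tokyo | 2 ; Geneva | 1 ; Macau | 2 ; Tokyo | 3

LEFT JOIN keeps every teams row; unmatched ones get NULL for matches columns.
Group by teams.id and compute COUNT(m.id). COUNT(col) of an all-NULL group is 0.
  1: ids {4} → COUNT(m.id)=1
  2: ids {18, 24} → COUNT(m.id)=2
  3: ids {28} → COUNT(m.id)=1
  4: ids {7, 11} → COUNT(m.id)=2
  5: ids {13, 26, 27} → COUNT(m.id)=3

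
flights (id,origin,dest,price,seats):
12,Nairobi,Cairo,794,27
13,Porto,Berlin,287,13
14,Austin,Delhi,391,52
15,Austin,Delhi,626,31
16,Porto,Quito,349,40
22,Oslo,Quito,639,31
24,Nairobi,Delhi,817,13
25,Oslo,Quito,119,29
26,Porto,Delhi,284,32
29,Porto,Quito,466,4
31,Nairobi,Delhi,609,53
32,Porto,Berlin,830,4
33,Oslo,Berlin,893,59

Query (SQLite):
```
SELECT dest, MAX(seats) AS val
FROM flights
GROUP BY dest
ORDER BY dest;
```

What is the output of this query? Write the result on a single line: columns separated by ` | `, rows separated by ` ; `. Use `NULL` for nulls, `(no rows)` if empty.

Partition flights by dest; compute MAX(seats) within each group.
  Berlin: ids {13, 32, 33} → MAX(seats)=59
  Cairo: ids {12} → MAX(seats)=27
  Delhi: ids {14, 15, 24, 26, 31} → MAX(seats)=53
  Quito: ids {16, 22, 25, 29} → MAX(seats)=40

Berlin | 59 ; Cairo | 27 ; Delhi | 53 ; Quito | 40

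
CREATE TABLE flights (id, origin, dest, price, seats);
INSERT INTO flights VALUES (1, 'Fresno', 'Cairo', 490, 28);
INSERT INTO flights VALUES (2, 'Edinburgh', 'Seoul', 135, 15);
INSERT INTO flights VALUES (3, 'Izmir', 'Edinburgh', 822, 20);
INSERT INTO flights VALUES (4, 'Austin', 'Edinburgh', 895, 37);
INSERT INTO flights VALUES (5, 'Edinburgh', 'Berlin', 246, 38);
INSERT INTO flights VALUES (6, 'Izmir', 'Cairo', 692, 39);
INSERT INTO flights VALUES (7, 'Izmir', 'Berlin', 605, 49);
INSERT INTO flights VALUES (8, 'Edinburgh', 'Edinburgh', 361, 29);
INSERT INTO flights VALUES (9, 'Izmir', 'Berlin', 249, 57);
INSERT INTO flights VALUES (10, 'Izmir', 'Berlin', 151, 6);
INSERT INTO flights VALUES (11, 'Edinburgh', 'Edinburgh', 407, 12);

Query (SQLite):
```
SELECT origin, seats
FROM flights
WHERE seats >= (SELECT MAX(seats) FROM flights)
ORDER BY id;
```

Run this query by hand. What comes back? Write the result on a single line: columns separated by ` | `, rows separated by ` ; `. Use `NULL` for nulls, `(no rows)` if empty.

Izmir | 57

Scalar subquery: MAX(seats) over all flights rows = 57.
Keep rows where seats >= that value.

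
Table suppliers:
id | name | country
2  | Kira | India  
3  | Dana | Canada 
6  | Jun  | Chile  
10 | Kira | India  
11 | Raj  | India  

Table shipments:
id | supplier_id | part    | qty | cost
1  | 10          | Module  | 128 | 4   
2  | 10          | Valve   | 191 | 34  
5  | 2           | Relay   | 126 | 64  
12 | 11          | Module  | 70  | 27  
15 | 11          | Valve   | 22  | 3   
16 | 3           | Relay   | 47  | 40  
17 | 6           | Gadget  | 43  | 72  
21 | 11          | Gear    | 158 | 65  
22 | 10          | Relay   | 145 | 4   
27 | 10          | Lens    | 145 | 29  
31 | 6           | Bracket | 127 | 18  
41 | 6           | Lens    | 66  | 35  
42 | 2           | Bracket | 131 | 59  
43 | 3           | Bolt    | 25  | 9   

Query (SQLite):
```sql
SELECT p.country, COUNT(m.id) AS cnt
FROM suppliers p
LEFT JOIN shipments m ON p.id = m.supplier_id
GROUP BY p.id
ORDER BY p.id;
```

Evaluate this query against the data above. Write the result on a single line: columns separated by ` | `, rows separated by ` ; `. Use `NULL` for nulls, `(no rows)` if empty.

India | 2 ; Canada | 2 ; Chile | 3 ; India | 4 ; India | 3

LEFT JOIN keeps every suppliers row; unmatched ones get NULL for shipments columns.
Group by suppliers.id and compute COUNT(m.id). COUNT(col) of an all-NULL group is 0.
  2: ids {5, 42} → COUNT(m.id)=2
  3: ids {16, 43} → COUNT(m.id)=2
  6: ids {17, 31, 41} → COUNT(m.id)=3
  10: ids {1, 2, 22, 27} → COUNT(m.id)=4
  11: ids {12, 15, 21} → COUNT(m.id)=3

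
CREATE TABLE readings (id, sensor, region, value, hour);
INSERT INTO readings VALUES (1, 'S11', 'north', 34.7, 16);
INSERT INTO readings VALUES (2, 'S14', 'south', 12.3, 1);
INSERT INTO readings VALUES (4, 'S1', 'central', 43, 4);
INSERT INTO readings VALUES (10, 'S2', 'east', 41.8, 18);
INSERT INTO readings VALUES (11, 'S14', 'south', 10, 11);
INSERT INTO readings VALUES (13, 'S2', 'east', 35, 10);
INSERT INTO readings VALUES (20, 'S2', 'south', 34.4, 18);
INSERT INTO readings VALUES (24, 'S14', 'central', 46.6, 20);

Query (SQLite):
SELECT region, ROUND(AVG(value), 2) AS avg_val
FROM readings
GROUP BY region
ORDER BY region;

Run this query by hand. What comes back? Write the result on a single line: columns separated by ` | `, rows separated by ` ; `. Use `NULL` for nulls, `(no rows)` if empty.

Partition readings by region; compute ROUND(AVG(value), 2) within each group.
  central: ids {4, 24} → ROUND(AVG(value), 2)=44.8
  east: ids {10, 13} → ROUND(AVG(value), 2)=38.4
  north: ids {1} → ROUND(AVG(value), 2)=34.7
  south: ids {2, 11, 20} → ROUND(AVG(value), 2)=18.9

central | 44.8 ; east | 38.4 ; north | 34.7 ; south | 18.9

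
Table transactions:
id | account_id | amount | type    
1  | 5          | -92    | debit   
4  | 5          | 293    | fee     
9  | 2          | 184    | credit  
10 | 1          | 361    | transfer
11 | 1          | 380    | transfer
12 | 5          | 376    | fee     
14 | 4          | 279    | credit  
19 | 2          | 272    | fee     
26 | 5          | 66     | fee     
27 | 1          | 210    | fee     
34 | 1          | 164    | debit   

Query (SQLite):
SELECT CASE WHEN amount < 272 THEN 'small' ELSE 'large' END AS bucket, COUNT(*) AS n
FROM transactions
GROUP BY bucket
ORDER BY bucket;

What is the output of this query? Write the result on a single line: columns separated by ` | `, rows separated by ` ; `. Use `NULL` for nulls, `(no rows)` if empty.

large | 6 ; small | 5

Bucket rows by amount < 272 → 'small' else 'large'; count each bucket.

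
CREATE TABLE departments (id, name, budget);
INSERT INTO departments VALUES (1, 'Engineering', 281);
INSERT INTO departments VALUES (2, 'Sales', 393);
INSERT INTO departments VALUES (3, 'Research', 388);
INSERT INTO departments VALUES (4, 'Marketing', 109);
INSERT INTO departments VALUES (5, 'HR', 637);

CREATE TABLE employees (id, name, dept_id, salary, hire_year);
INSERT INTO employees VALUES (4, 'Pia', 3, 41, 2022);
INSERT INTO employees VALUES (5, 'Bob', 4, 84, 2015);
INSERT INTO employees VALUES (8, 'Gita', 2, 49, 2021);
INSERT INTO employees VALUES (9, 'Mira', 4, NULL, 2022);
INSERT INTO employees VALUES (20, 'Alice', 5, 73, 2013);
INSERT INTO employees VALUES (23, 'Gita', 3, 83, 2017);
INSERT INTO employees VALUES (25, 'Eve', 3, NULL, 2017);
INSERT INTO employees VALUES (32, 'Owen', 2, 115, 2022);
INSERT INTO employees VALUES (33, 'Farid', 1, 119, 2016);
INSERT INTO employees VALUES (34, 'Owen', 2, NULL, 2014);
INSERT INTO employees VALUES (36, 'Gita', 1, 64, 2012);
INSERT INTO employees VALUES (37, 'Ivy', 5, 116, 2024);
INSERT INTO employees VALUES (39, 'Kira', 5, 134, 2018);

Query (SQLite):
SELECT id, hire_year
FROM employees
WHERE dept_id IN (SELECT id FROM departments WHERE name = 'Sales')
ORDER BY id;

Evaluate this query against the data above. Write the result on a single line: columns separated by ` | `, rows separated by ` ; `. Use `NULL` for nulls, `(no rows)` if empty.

Inner query: departments.id where name = 'Sales'.
Outer: keep employees rows whose dept_id is in that set.
Inner query → {2}

8 | 2021 ; 32 | 2022 ; 34 | 2014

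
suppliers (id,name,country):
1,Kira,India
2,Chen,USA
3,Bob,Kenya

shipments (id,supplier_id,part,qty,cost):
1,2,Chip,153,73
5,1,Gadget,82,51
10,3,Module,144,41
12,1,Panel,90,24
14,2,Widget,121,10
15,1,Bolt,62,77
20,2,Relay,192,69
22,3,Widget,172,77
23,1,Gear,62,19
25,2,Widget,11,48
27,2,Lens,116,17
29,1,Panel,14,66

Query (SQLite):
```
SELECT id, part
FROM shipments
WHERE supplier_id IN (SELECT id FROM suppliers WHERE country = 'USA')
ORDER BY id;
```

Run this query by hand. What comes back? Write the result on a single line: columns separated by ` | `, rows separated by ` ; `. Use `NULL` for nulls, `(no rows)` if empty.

Inner query: suppliers.id where country = 'USA'.
Outer: keep shipments rows whose supplier_id is in that set.
Inner query → {2}

1 | Chip ; 14 | Widget ; 20 | Relay ; 25 | Widget ; 27 | Lens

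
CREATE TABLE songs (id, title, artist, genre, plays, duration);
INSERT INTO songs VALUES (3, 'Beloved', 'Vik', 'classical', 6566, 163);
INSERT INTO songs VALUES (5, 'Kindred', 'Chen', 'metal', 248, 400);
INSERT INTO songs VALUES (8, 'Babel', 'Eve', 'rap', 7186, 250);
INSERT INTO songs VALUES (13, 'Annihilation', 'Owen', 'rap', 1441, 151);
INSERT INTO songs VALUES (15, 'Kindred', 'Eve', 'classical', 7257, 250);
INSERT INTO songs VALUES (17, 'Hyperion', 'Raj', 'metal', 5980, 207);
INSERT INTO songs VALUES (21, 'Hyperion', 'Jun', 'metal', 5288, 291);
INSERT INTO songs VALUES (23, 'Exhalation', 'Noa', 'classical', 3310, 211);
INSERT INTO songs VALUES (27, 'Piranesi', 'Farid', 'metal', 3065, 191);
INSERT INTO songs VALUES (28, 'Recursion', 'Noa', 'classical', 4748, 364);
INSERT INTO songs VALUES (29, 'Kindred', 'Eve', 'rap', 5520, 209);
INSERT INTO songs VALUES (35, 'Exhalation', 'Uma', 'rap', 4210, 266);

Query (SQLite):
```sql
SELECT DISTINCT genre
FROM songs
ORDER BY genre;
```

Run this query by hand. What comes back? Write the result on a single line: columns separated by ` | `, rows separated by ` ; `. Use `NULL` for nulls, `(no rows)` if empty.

classical ; metal ; rap

Collect distinct genre values from songs.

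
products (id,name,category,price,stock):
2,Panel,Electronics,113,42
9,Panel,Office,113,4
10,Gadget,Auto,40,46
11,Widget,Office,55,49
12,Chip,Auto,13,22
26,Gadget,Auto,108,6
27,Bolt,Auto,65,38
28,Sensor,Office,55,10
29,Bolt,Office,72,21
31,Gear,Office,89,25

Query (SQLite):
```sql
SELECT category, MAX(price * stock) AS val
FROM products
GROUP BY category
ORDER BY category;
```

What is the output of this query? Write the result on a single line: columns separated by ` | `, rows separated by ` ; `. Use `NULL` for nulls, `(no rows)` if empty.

Auto | 2470 ; Electronics | 4746 ; Office | 2695

For each row compute price * stock.
Group by category; take MAX of the expression per group.
  Auto: ids {10, 12, 26, 27} → MAX(price * stock)=2470
  Electronics: ids {2} → MAX(price * stock)=4746
  Office: ids {9, 11, 28, 29, 31} → MAX(price * stock)=2695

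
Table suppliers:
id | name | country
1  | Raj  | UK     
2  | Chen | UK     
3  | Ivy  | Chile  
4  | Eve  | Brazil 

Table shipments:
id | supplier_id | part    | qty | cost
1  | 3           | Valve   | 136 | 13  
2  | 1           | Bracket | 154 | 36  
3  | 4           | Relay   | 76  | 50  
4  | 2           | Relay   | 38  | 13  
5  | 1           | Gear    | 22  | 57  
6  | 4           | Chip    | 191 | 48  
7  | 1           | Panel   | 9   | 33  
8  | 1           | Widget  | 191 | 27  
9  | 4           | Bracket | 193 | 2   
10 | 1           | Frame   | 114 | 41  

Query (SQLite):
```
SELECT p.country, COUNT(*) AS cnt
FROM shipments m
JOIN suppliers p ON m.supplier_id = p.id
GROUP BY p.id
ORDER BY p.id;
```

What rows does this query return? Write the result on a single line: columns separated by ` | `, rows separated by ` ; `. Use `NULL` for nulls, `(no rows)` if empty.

UK | 5 ; UK | 1 ; Chile | 1 ; Brazil | 3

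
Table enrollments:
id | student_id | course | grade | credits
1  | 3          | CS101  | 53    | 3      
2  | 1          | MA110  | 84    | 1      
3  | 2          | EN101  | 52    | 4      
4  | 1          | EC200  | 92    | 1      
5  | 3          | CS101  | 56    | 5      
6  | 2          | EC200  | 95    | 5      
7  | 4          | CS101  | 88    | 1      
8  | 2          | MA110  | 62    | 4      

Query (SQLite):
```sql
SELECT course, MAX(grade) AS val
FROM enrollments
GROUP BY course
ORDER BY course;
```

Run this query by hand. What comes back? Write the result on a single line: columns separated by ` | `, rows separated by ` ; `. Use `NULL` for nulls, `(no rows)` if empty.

CS101 | 88 ; EC200 | 95 ; EN101 | 52 ; MA110 | 84

Partition enrollments by course; compute MAX(grade) within each group.
  CS101: ids {1, 5, 7} → MAX(grade)=88
  EC200: ids {4, 6} → MAX(grade)=95
  EN101: ids {3} → MAX(grade)=52
  MA110: ids {2, 8} → MAX(grade)=84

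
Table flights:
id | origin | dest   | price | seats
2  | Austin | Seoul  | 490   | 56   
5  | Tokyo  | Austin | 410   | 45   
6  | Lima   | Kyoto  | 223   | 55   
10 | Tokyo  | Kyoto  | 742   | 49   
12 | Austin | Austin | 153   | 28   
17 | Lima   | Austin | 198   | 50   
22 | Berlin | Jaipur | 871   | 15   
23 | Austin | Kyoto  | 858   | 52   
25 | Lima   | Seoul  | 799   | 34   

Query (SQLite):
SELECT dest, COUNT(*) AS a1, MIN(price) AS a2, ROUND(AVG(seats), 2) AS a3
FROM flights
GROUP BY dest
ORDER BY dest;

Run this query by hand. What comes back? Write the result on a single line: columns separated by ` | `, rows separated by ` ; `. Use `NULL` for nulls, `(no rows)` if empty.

Group flights by dest.
Per group compute: COUNT(*), MIN(price), ROUND(AVG(seats), 2).
  Austin: ids {5, 12, 17} → COUNT(*)=3, MIN(price)=153, ROUND(AVG(seats), 2)=41
  Jaipur: ids {22} → COUNT(*)=1, MIN(price)=871, ROUND(AVG(seats), 2)=15
  Kyoto: ids {6, 10, 23} → COUNT(*)=3, MIN(price)=223, ROUND(AVG(seats), 2)=52
  Seoul: ids {2, 25} → COUNT(*)=2, MIN(price)=490, ROUND(AVG(seats), 2)=45

Austin | 3 | 153 | 41 ; Jaipur | 1 | 871 | 15 ; Kyoto | 3 | 223 | 52 ; Seoul | 2 | 490 | 45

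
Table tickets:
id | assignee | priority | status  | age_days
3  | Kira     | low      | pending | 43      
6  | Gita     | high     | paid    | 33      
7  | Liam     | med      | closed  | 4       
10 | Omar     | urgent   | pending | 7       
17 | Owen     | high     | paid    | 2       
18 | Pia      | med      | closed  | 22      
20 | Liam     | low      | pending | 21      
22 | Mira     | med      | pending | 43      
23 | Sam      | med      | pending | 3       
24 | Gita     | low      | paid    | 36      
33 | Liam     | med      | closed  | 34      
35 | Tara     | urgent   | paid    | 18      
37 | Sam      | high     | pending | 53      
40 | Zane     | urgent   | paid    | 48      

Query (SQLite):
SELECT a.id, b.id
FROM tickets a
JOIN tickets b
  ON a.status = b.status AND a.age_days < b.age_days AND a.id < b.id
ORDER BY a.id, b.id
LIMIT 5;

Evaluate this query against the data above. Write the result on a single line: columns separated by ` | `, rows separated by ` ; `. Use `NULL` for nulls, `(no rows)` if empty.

3 | 37 ; 6 | 24 ; 6 | 40 ; 7 | 18 ; 7 | 33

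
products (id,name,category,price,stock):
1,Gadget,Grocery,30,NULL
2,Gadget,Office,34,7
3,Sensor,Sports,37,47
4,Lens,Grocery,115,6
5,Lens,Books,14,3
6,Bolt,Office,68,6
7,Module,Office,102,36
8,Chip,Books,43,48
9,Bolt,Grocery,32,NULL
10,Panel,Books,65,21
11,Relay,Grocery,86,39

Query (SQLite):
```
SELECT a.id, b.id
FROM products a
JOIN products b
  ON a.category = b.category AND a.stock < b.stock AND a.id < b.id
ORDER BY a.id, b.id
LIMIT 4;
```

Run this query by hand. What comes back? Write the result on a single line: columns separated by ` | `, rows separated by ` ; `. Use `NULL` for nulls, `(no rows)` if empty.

Pairs (a,b) with same category, a.stock < b.stock, a.id < b.id.
category groups: Books:{5,8,10} Grocery:{1,4,9,11} Office:{2,6,7} Sports:{3}
Ordered by (a.id, b.id); first 4.

2 | 7 ; 4 | 11 ; 5 | 8 ; 5 | 10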